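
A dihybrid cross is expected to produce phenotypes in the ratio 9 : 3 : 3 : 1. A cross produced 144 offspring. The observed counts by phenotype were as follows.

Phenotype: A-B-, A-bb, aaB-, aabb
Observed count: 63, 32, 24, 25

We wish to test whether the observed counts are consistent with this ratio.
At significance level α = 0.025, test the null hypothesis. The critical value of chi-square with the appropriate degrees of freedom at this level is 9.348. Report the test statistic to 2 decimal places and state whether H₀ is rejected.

33.70; reject

Ratio total = 16. Expected counts: 144×9/16 = 81, 144×3/16 = 27, 144×3/16 = 27, 144×1/16 = 9.
χ² = (63−81)²/81 + (32−27)²/27 + (24−27)²/27 + (25−9)²/9
   = 4.000 + 0.926 + 0.333 + 28.444
Sum = 33.70
df = 3. Since 33.70 > 9.348, we reject H₀.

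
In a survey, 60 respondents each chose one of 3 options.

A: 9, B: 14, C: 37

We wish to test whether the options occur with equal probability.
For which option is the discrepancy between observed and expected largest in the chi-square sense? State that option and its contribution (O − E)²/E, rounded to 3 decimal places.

C, 14.450

Under H₀ each category has probability 1/3, so each expected count is 60/3 = 20.
cat         O        E   (O−E)²/E
A           9       20     6.0500
B          14       20     1.8000
C          37       20    14.4500
The largest term is for C: 14.450.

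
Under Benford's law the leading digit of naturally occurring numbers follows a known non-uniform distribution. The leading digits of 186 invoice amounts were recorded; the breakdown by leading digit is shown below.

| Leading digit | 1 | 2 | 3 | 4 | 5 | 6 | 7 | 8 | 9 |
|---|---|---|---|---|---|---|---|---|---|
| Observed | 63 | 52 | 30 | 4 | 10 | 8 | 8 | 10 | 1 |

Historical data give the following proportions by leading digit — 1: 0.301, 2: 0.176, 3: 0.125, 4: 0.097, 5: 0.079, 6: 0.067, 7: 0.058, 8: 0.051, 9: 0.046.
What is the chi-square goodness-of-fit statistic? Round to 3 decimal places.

Expected counts E_i = n·p_i: 186×0.301 = 55.986, 186×0.176 = 32.736, 186×0.125 = 23.25, 186×0.097 = 18.042, 186×0.079 = 14.694, 186×0.067 = 12.462, 186×0.058 = 10.788, 186×0.051 = 9.486, 186×0.046 = 8.556.
1: (63 − 55.986)²/55.986 = 49.196196/55.986 = 0.8787
2: (52 − 32.736)²/32.736 = 371.101696/32.736 = 11.3362
3: (30 − 23.25)²/23.25 = 45.5625/23.25 = 1.9597
4: (4 − 18.042)²/18.042 = 197.177764/18.042 = 10.9288
5: (10 − 14.694)²/14.694 = 22.033636/14.694 = 1.4995
6: (8 − 12.462)²/12.462 = 19.909444/12.462 = 1.5976
7: (8 − 10.788)²/10.788 = 7.772944/10.788 = 0.7205
8: (10 − 9.486)²/9.486 = 0.264196/9.486 = 0.0279
9: (1 − 8.556)²/8.556 = 57.093136/8.556 = 6.6729
Sum = 35.622

35.622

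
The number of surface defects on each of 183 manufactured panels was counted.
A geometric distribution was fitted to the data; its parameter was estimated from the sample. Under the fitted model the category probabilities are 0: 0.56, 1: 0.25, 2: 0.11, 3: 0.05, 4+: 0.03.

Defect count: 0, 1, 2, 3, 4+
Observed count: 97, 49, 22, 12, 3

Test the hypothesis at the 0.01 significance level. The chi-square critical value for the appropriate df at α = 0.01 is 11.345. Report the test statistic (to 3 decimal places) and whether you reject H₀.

Expected counts E_i = n·p_i: 183×0.56 = 102.48, 183×0.25 = 45.75, 183×0.11 = 20.13, 183×0.05 = 9.15, 183×0.03 = 5.49.
0: (97 − 102.48)²/102.48 = 30.0304/102.48 = 0.2930
1: (49 − 45.75)²/45.75 = 10.5625/45.75 = 0.2309
2: (22 − 20.13)²/20.13 = 3.4969/20.13 = 0.1737
3: (12 − 9.15)²/9.15 = 8.1225/9.15 = 0.8877
4+: (3 − 5.49)²/5.49 = 6.2001/5.49 = 1.1293
Sum = 2.715
df = 3. Since 2.715 < 11.345, we do not reject H₀.

2.715; do not reject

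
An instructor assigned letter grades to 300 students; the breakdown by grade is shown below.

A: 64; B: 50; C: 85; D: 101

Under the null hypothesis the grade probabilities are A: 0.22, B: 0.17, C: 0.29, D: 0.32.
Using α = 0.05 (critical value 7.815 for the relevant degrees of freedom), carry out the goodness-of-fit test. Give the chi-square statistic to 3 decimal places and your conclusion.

Expected counts E_i = n·p_i: 300×0.22 = 66, 300×0.17 = 51, 300×0.29 = 87, 300×0.32 = 96.
χ² = (64−66)²/66 + (50−51)²/51 + (85−87)²/87 + (101−96)²/96
   = 0.0606 + 0.0196 + 0.0460 + 0.2604
Sum = 0.387
df = 3. Since 0.387 < 7.815, we do not reject H₀.

0.387; do not reject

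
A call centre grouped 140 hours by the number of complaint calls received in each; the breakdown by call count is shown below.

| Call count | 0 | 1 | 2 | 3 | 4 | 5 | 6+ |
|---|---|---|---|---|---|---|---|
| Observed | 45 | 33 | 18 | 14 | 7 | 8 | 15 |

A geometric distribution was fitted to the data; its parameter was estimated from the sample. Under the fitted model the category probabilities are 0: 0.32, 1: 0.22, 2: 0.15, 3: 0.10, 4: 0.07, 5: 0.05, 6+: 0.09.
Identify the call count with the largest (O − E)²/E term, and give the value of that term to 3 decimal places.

Expected counts E_i = n·p_i: 140×0.32 = 44.8, 140×0.22 = 30.8, 140×0.15 = 21, 140×0.10 = 14, 140×0.07 = 9.8, 140×0.05 = 7, 140×0.09 = 12.6.
χ² = (45−44.8)²/44.8 + (33−30.8)²/30.8 + (18−21)²/21 + (14−14)²/14 + (7−9.8)²/9.8 + (8−7)²/7 + (15−12.6)²/12.6
   = 0.0009 + 0.1571 + 0.4286 + 0.0000 + 0.8000 + 0.1429 + 0.4571
The largest term is for 4: 0.800.

4, 0.800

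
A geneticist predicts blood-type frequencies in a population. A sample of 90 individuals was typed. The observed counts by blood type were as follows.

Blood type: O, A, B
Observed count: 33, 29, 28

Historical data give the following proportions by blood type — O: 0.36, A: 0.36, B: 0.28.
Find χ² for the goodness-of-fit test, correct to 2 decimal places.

Expected counts E_i = n·p_i: 90×0.36 = 32.4, 90×0.36 = 32.4, 90×0.28 = 25.2.
cat         O        E   (O−E)²/E
O          33     32.4      0.011
A          29     32.4      0.357
B          28     25.2      0.311
Sum = 0.68

0.68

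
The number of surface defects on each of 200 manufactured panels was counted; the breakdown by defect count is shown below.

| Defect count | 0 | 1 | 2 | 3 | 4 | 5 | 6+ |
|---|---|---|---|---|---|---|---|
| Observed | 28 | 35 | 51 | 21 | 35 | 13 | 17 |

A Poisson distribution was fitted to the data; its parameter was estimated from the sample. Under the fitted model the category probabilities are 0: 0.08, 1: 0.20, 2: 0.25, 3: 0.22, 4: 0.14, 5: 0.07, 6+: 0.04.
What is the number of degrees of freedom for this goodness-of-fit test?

There are k = 7 categories and 1 parameter estimated from the data, so df = 7 − 1 − 1 = 5.

5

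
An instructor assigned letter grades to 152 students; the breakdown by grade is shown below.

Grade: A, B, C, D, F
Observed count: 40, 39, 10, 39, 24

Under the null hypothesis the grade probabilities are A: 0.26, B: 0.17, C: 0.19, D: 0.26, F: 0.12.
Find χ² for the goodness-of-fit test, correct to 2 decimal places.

Expected counts E_i = n·p_i: 152×0.26 = 39.52, 152×0.17 = 25.84, 152×0.19 = 28.88, 152×0.26 = 39.52, 152×0.12 = 18.24.
A: (40 − 39.52)²/39.52 = 0.2304/39.52 = 0.006
B: (39 − 25.84)²/25.84 = 173.1856/25.84 = 6.702
C: (10 − 28.88)²/28.88 = 356.4544/28.88 = 12.343
D: (39 − 39.52)²/39.52 = 0.2704/39.52 = 0.007
F: (24 − 18.24)²/18.24 = 33.1776/18.24 = 1.819
Sum = 20.88

20.88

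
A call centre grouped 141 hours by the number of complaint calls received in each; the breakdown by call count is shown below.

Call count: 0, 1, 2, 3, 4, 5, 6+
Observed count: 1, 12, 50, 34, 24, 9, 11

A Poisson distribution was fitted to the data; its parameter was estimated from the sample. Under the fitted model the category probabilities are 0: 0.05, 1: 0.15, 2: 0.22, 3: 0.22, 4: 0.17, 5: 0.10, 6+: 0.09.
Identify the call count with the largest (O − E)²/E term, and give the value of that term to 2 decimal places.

2, 11.61

Expected counts E_i = n·p_i: 141×0.05 = 7.05, 141×0.15 = 21.15, 141×0.22 = 31.02, 141×0.22 = 31.02, 141×0.17 = 23.97, 141×0.10 = 14.1, 141×0.09 = 12.69.
0: (1 − 7.05)²/7.05 = 36.6025/7.05 = 5.192
1: (12 − 21.15)²/21.15 = 83.7225/21.15 = 3.959
2: (50 − 31.02)²/31.02 = 360.2404/31.02 = 11.613
3: (34 − 31.02)²/31.02 = 8.8804/31.02 = 0.286
4: (24 − 23.97)²/23.97 = 0.0009/23.97 = 0.000
5: (9 − 14.1)²/14.1 = 26.01/14.1 = 1.845
6+: (11 − 12.69)²/12.69 = 2.8561/12.69 = 0.225
The largest term is for 2: 11.61.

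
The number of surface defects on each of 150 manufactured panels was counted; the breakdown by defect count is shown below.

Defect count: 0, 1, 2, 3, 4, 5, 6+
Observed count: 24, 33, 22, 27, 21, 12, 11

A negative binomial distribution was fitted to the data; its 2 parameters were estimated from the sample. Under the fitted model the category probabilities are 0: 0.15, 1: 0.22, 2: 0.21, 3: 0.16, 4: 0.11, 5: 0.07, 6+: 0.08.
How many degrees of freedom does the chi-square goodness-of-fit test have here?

4

There are k = 7 categories and 2 parameters estimated from the data, so df = 7 − 1 − 2 = 4.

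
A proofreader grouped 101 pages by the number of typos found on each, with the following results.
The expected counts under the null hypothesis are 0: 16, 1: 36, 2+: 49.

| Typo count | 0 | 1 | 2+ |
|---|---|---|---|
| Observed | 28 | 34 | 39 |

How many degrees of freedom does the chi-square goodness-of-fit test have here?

There are k = 3 categories and no parameters were estimated from the data, so df = 3 − 1 = 2.

2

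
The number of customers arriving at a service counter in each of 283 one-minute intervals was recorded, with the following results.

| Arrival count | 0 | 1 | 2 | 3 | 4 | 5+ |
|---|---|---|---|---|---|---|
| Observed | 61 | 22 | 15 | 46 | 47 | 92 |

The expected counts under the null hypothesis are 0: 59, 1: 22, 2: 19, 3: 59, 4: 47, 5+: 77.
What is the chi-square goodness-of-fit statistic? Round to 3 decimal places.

6.696

cat         O        E   (O−E)²/E
0          61       59     0.0678
1          22       22     0.0000
2          15       19     0.8421
3          46       59     2.8644
4          47       47     0.0000
5+         92       77     2.9221
Sum = 6.696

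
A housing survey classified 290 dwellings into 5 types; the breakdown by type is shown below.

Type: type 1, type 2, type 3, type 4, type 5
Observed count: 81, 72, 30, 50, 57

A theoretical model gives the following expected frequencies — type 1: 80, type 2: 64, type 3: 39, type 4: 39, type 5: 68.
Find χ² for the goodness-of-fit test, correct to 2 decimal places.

cat         O        E   (O−E)²/E
type 1     81       80      0.013
type 2     72       64      1.000
type 3     30       39      2.077
type 4     50       39      3.103
type 5     57       68      1.779
Sum = 7.97

7.97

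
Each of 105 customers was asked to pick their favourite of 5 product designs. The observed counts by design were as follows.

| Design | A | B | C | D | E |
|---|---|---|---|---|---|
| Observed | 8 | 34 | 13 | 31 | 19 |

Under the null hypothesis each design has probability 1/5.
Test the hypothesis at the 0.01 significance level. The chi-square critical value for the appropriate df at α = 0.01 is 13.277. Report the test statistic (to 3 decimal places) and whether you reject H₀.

24.095; reject

Expected count for each of the 5 categories: 105/5 = 21.
A: (8 − 21)²/21 = 169/21 = 8.0476
B: (34 − 21)²/21 = 169/21 = 8.0476
C: (13 − 21)²/21 = 64/21 = 3.0476
D: (31 − 21)²/21 = 100/21 = 4.7619
E: (19 − 21)²/21 = 4/21 = 0.1905
Sum = 24.095
df = 4. Since 24.095 > 13.277, we reject H₀.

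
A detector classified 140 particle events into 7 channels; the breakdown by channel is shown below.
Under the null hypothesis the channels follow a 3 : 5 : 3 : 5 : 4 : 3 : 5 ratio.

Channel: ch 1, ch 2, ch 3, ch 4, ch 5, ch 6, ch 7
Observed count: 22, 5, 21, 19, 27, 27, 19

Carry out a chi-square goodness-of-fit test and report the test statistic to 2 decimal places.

36.60

Ratio total = 28. Expected counts: 140×3/28 = 15, 140×5/28 = 25, 140×3/28 = 15, 140×5/28 = 25, 140×4/28 = 20, 140×3/28 = 15, 140×5/28 = 25.
ch 1: (22 − 15)²/15 = 49/15 = 3.267
ch 2: (5 − 25)²/25 = 400/25 = 16.000
ch 3: (21 − 15)²/15 = 36/15 = 2.400
ch 4: (19 − 25)²/25 = 36/25 = 1.440
ch 5: (27 − 20)²/20 = 49/20 = 2.450
ch 6: (27 − 15)²/15 = 144/15 = 9.600
ch 7: (19 − 25)²/25 = 36/25 = 1.440
Sum = 36.60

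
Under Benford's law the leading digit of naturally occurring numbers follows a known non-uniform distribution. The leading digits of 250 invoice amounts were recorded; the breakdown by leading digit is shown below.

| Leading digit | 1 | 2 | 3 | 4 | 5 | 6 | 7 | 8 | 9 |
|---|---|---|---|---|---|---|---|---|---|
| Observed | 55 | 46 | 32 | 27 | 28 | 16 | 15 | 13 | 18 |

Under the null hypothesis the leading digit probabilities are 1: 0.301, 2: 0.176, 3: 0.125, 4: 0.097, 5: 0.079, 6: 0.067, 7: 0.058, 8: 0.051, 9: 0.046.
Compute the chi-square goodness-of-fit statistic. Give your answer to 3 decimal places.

Expected counts E_i = n·p_i: 250×0.301 = 75.25, 250×0.176 = 44, 250×0.125 = 31.25, 250×0.097 = 24.25, 250×0.079 = 19.75, 250×0.067 = 16.75, 250×0.058 = 14.5, 250×0.051 = 12.75, 250×0.046 = 11.5.
cat         O        E   (O−E)²/E
1          55    75.25     5.4493
2          46       44     0.0909
3          32    31.25     0.0180
4          27    24.25     0.3119
5          28    19.75     3.4462
6          16    16.75     0.0336
7          15     14.5     0.0172
8          13    12.75     0.0049
9          18     11.5     3.6739
Sum = 13.046

13.046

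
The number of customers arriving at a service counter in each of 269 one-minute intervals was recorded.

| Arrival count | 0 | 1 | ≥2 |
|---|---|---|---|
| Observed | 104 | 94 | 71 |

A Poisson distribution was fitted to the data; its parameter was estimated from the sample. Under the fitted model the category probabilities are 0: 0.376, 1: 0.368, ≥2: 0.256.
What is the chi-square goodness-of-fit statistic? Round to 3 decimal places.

0.399

Expected counts E_i = n·p_i: 269×0.376 = 101.144, 269×0.368 = 98.992, 269×0.256 = 68.864.
χ² = (104−101.144)²/101.144 + (94−98.992)²/98.992 + (71−68.864)²/68.864
   = 0.0806 + 0.2517 + 0.0663
Sum = 0.399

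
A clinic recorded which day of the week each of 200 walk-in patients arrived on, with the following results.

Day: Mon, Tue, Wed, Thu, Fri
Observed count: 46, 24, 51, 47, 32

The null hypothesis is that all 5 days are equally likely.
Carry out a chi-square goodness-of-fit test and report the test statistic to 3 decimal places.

13.150

Under H₀ each category has probability 1/5, so each expected count is 200/5 = 40.
Mon: (46 − 40)²/40 = 36/40 = 0.9000
Tue: (24 − 40)²/40 = 256/40 = 6.4000
Wed: (51 − 40)²/40 = 121/40 = 3.0250
Thu: (47 − 40)²/40 = 49/40 = 1.2250
Fri: (32 − 40)²/40 = 64/40 = 1.6000
Sum = 13.150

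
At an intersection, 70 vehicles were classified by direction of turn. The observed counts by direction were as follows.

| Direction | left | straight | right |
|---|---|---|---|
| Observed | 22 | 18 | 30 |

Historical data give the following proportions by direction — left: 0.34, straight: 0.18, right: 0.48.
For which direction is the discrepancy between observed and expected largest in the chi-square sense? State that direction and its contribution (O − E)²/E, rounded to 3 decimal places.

straight, 2.314

Expected counts E_i = n·p_i: 70×0.34 = 23.8, 70×0.18 = 12.6, 70×0.48 = 33.6.
cat           O        E   (O−E)²/E
left         22     23.8     0.1361
straight     18     12.6     2.3143
right        30     33.6     0.3857
The largest term is for straight: 2.314.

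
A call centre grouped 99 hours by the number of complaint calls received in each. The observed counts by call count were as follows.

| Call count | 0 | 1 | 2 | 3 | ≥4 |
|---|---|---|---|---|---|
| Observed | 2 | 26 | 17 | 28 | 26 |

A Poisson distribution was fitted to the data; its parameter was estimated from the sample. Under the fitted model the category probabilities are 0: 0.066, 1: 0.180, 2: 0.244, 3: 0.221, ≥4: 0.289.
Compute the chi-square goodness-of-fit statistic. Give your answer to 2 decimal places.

Expected counts E_i = n·p_i: 99×0.066 = 6.534, 99×0.180 = 17.82, 99×0.244 = 24.156, 99×0.221 = 21.879, 99×0.289 = 28.611.
χ² = (2−6.534)²/6.534 + (26−17.82)²/17.82 + (17−24.156)²/24.156 + (28−21.879)²/21.879 + (26−28.611)²/28.611
   = 3.146 + 3.755 + 2.120 + 1.712 + 0.238
Sum = 10.97

10.97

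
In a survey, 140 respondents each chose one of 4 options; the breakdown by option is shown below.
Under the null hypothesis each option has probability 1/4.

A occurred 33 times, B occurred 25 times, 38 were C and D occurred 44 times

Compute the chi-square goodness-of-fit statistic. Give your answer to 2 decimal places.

5.54

Under H₀ each category has probability 1/4, so each expected count is 140/4 = 35.
A: (33 − 35)²/35 = 4/35 = 0.114
B: (25 − 35)²/35 = 100/35 = 2.857
C: (38 − 35)²/35 = 9/35 = 0.257
D: (44 − 35)²/35 = 81/35 = 2.314
Sum = 5.54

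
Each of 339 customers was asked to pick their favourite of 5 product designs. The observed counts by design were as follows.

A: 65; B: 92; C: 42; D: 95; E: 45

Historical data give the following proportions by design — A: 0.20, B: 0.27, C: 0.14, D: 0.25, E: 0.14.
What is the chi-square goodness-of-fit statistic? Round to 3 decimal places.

Expected counts E_i = n·p_i: 339×0.20 = 67.8, 339×0.27 = 91.53, 339×0.14 = 47.46, 339×0.25 = 84.75, 339×0.14 = 47.46.
χ² = (65−67.8)²/67.8 + (92−91.53)²/91.53 + (42−47.46)²/47.46 + (95−84.75)²/84.75 + (45−47.46)²/47.46
   = 0.1156 + 0.0024 + 0.6281 + 1.2397 + 0.1275
Sum = 2.113

2.113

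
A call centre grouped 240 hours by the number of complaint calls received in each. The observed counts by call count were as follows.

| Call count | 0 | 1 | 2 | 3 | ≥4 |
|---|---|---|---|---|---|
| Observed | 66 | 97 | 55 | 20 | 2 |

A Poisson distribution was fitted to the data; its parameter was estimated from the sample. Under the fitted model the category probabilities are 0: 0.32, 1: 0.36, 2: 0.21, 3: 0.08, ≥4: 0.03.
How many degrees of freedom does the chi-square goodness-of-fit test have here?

There are k = 5 categories and 1 parameter estimated from the data, so df = 5 − 1 − 1 = 3.

3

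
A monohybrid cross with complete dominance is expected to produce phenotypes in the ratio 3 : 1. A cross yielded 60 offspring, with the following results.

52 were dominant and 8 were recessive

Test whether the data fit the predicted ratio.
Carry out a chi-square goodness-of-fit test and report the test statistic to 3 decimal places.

4.356

Ratio total = 4. Expected counts: 60×3/4 = 45, 60×1/4 = 15.
dominant: (52 − 45)²/45 = 49/45 = 1.0889
recessive: (8 − 15)²/15 = 49/15 = 3.2667
Sum = 4.356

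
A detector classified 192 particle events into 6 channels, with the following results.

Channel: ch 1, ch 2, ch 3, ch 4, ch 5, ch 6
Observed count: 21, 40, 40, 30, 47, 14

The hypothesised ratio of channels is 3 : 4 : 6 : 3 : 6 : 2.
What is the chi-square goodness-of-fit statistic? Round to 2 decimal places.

Ratio total = 24. Expected counts: 192×3/24 = 24, 192×4/24 = 32, 192×6/24 = 48, 192×3/24 = 24, 192×6/24 = 48, 192×2/24 = 16.
ch 1: (21 − 24)²/24 = 9/24 = 0.375
ch 2: (40 − 32)²/32 = 64/32 = 2.000
ch 3: (40 − 48)²/48 = 64/48 = 1.333
ch 4: (30 − 24)²/24 = 36/24 = 1.500
ch 5: (47 − 48)²/48 = 1/48 = 0.021
ch 6: (14 − 16)²/16 = 4/16 = 0.250
Sum = 5.48

5.48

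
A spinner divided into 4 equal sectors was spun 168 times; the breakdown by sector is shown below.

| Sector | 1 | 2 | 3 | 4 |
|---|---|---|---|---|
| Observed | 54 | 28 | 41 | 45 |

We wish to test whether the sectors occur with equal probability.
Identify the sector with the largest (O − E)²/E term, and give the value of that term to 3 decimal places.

2, 4.667

Expected count for each of the 4 categories: 168/4 = 42.
cat         O        E   (O−E)²/E
1          54       42     3.4286
2          28       42     4.6667
3          41       42     0.0238
4          45       42     0.2143
The largest term is for 2: 4.667.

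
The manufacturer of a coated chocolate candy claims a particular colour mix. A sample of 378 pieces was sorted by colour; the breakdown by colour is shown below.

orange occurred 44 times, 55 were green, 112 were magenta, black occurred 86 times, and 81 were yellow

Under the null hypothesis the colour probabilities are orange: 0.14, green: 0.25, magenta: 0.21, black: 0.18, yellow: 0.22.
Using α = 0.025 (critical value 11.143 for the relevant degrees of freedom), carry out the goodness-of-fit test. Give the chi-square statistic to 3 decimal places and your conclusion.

Expected counts E_i = n·p_i: 378×0.14 = 52.92, 378×0.25 = 94.5, 378×0.21 = 79.38, 378×0.18 = 68.04, 378×0.22 = 83.16.
orange: (44 − 52.92)²/52.92 = 79.5664/52.92 = 1.5035
green: (55 − 94.5)²/94.5 = 1560.25/94.5 = 16.5106
magenta: (112 − 79.38)²/79.38 = 1064.0644/79.38 = 13.4047
black: (86 − 68.04)²/68.04 = 322.5616/68.04 = 4.7408
yellow: (81 − 83.16)²/83.16 = 4.6656/83.16 = 0.0561
Sum = 36.216
df = 4. Since 36.216 > 11.143, we reject H₀.

36.216; reject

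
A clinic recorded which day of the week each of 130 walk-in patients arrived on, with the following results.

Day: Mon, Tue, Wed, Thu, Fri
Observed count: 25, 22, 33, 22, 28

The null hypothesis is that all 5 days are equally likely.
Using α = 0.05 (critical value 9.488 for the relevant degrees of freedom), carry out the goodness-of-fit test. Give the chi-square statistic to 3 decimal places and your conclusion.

Under H₀ each category has probability 1/5, so each expected count is 130/5 = 26.
cat         O        E   (O−E)²/E
Mon        25       26     0.0385
Tue        22       26     0.6154
Wed        33       26     1.8846
Thu        22       26     0.6154
Fri        28       26     0.1538
Sum = 3.308
df = 4. Since 3.308 < 9.488, we do not reject H₀.

3.308; do not reject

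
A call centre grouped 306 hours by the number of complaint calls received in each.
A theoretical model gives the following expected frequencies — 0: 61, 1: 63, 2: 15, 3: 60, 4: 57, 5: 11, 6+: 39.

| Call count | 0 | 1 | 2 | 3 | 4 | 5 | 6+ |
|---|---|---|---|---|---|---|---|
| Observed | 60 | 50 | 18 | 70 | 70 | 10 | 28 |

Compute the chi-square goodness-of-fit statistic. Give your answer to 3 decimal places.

0: (60 − 61)²/61 = 1/61 = 0.0164
1: (50 − 63)²/63 = 169/63 = 2.6825
2: (18 − 15)²/15 = 9/15 = 0.6000
3: (70 − 60)²/60 = 100/60 = 1.6667
4: (70 − 57)²/57 = 169/57 = 2.9649
5: (10 − 11)²/11 = 1/11 = 0.0909
6+: (28 − 39)²/39 = 121/39 = 3.1026
Sum = 11.124

11.124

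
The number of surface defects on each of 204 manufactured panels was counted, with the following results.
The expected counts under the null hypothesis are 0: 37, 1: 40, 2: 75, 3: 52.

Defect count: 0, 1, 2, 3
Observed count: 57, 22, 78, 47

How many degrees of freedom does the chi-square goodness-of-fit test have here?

There are k = 4 categories and no parameters were estimated from the data, so df = 4 − 1 = 3.

3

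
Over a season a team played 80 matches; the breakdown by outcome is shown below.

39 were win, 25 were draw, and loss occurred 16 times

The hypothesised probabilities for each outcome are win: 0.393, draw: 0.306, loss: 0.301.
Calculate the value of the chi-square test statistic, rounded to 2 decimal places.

Expected counts E_i = n·p_i: 80×0.393 = 31.44, 80×0.306 = 24.48, 80×0.301 = 24.08.
win: (39 − 31.44)²/31.44 = 57.1536/31.44 = 1.818
draw: (25 − 24.48)²/24.48 = 0.2704/24.48 = 0.011
loss: (16 − 24.08)²/24.08 = 65.2864/24.08 = 2.711
Sum = 4.54

4.54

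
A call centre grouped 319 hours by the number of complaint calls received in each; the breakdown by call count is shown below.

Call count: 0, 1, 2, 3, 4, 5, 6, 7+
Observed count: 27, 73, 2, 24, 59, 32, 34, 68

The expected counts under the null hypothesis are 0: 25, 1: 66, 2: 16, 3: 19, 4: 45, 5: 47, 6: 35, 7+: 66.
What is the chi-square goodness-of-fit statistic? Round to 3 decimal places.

cat         O        E   (O−E)²/E
0          27       25     0.1600
1          73       66     0.7424
2           2       16    12.2500
3          24       19     1.3158
4          59       45     4.3556
5          32       47     4.7872
6          34       35     0.0286
7+         68       66     0.0606
Sum = 23.700

23.700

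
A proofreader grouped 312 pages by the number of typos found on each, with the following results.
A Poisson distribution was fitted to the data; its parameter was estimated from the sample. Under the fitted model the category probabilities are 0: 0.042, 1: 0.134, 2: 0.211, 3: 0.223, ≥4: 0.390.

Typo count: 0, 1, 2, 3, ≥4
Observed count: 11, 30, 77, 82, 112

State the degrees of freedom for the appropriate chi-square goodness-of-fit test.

There are k = 5 categories and 1 parameter estimated from the data, so df = 5 − 1 − 1 = 3.

3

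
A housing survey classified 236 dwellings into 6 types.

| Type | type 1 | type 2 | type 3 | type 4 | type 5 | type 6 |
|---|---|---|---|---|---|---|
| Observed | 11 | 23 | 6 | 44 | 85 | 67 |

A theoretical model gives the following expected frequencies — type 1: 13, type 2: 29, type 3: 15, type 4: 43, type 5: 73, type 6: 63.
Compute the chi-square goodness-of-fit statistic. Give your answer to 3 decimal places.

9.199

χ² = (11−13)²/13 + (23−29)²/29 + (6−15)²/15 + (44−43)²/43 + (85−73)²/73 + (67−63)²/63
   = 0.3077 + 1.2414 + 5.4000 + 0.0233 + 1.9726 + 0.2540
Sum = 9.199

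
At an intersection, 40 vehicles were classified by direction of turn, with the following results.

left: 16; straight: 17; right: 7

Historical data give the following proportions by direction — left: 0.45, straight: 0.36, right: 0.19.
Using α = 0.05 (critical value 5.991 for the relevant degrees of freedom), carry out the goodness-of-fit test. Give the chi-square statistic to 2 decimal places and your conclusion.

0.74; do not reject

Expected counts E_i = n·p_i: 40×0.45 = 18, 40×0.36 = 14.4, 40×0.19 = 7.6.
χ² = (16−18)²/18 + (17−14.4)²/14.4 + (7−7.6)²/7.6
   = 0.222 + 0.469 + 0.047
Sum = 0.74
df = 2. Since 0.74 < 5.991, we do not reject H₀.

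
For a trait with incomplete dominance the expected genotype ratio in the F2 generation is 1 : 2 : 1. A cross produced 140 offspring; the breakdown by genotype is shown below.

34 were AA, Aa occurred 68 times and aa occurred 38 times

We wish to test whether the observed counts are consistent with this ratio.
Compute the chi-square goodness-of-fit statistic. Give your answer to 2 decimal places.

Ratio total = 4. Expected counts: 140×1/4 = 35, 140×2/4 = 70, 140×1/4 = 35.
χ² = (34−35)²/35 + (68−70)²/70 + (38−35)²/35
   = 0.029 + 0.057 + 0.257
Sum = 0.34

0.34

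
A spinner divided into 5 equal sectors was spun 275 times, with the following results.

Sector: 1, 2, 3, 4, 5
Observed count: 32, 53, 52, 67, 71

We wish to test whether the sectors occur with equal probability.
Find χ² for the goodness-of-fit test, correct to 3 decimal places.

17.127

Under H₀ each category has probability 1/5, so each expected count is 275/5 = 55.
1: (32 − 55)²/55 = 529/55 = 9.6182
2: (53 − 55)²/55 = 4/55 = 0.0727
3: (52 − 55)²/55 = 9/55 = 0.1636
4: (67 − 55)²/55 = 144/55 = 2.6182
5: (71 − 55)²/55 = 256/55 = 4.6545
Sum = 17.127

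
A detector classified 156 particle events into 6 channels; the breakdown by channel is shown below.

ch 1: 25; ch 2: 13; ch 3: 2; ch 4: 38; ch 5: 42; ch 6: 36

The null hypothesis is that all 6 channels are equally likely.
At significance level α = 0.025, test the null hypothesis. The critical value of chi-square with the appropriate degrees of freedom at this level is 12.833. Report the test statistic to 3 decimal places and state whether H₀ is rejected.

47.923; reject

Under H₀ each category has probability 1/6, so each expected count is 156/6 = 26.
cat         O        E   (O−E)²/E
ch 1       25       26     0.0385
ch 2       13       26     6.5000
ch 3        2       26    22.1538
ch 4       38       26     5.5385
ch 5       42       26     9.8462
ch 6       36       26     3.8462
Sum = 47.923
df = 5. Since 47.923 > 12.833, we reject H₀.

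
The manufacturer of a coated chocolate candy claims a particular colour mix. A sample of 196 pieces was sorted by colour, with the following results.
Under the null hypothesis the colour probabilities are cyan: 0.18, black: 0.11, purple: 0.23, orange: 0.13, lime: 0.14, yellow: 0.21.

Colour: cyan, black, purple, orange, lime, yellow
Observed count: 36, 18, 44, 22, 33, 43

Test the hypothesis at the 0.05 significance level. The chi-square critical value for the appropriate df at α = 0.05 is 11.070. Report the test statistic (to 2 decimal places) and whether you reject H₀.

2.31; do not reject

Expected counts E_i = n·p_i: 196×0.18 = 35.28, 196×0.11 = 21.56, 196×0.23 = 45.08, 196×0.13 = 25.48, 196×0.14 = 27.44, 196×0.21 = 41.16.
χ² = (36−35.28)²/35.28 + (18−21.56)²/21.56 + (44−45.08)²/45.08 + (22−25.48)²/25.48 + (33−27.44)²/27.44 + (43−41.16)²/41.16
   = 0.015 + 0.588 + 0.026 + 0.475 + 1.127 + 0.082
Sum = 2.31
df = 5. Since 2.31 < 11.070, we do not reject H₀.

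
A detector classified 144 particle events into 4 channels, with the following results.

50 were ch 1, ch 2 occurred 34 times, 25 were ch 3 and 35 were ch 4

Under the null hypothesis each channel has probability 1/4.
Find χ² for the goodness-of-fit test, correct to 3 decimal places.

Under H₀ each category has probability 1/4, so each expected count is 144/4 = 36.
ch 1: (50 − 36)²/36 = 196/36 = 5.4444
ch 2: (34 − 36)²/36 = 4/36 = 0.1111
ch 3: (25 − 36)²/36 = 121/36 = 3.3611
ch 4: (35 − 36)²/36 = 1/36 = 0.0278
Sum = 8.944

8.944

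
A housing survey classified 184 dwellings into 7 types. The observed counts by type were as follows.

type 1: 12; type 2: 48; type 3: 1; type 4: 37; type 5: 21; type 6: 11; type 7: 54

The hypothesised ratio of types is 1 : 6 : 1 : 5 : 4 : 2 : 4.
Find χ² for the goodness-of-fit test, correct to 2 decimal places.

Ratio total = 23. Expected counts: 184×1/23 = 8, 184×6/23 = 48, 184×1/23 = 8, 184×5/23 = 40, 184×4/23 = 32, 184×2/23 = 16, 184×4/23 = 32.
χ² = (12−8)²/8 + (48−48)²/48 + (1−8)²/8 + (37−40)²/40 + (21−32)²/32 + (11−16)²/16 + (54−32)²/32
   = 2.000 + 0.000 + 6.125 + 0.225 + 3.781 + 1.563 + 15.125
Sum = 28.82

28.82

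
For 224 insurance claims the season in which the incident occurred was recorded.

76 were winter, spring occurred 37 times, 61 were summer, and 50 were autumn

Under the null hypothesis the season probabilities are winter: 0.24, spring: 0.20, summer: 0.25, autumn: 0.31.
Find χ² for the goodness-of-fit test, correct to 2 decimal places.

16.45

Expected counts E_i = n·p_i: 224×0.24 = 53.76, 224×0.20 = 44.8, 224×0.25 = 56, 224×0.31 = 69.44.
χ² = (76−53.76)²/53.76 + (37−44.8)²/44.8 + (61−56)²/56 + (50−69.44)²/69.44
   = 9.200 + 1.358 + 0.446 + 5.442
Sum = 16.45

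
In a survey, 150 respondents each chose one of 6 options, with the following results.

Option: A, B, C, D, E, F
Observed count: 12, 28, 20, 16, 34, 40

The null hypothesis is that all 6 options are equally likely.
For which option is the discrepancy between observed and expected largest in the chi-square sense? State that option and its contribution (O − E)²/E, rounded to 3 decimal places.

Expected count for each of the 6 categories: 150/6 = 25.
cat         O        E   (O−E)²/E
A          12       25     6.7600
B          28       25     0.3600
C          20       25     1.0000
D          16       25     3.2400
E          34       25     3.2400
F          40       25     9.0000
The largest term is for F: 9.000.

F, 9.000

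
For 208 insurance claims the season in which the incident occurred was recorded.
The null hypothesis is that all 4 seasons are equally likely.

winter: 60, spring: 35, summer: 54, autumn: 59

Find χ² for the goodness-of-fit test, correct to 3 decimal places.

7.808

Expected count for each of the 4 categories: 208/4 = 52.
winter: (60 − 52)²/52 = 64/52 = 1.2308
spring: (35 − 52)²/52 = 289/52 = 5.5577
summer: (54 − 52)²/52 = 4/52 = 0.0769
autumn: (59 − 52)²/52 = 49/52 = 0.9423
Sum = 7.808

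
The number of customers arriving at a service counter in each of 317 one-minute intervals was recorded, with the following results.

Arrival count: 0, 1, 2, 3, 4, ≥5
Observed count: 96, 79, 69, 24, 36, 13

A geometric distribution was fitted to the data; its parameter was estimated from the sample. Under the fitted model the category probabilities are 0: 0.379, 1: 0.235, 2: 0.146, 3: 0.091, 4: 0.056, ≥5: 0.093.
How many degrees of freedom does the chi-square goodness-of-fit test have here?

There are k = 6 categories and 1 parameter estimated from the data, so df = 6 − 1 − 1 = 4.

4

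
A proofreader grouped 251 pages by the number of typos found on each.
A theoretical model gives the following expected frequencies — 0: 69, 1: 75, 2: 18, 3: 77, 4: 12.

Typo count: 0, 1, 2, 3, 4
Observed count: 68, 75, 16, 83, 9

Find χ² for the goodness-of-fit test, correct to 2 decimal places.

χ² = (68−69)²/69 + (75−75)²/75 + (16−18)²/18 + (83−77)²/77 + (9−12)²/12
   = 0.014 + 0.000 + 0.222 + 0.468 + 0.750
Sum = 1.45

1.45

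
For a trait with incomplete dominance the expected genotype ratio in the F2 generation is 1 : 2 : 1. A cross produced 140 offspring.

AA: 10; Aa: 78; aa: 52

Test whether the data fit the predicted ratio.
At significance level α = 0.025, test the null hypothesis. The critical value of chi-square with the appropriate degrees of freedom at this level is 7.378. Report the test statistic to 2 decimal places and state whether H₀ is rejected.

Ratio total = 4. Expected counts: 140×1/4 = 35, 140×2/4 = 70, 140×1/4 = 35.
cat         O        E   (O−E)²/E
AA         10       35     17.857
Aa         78       70      0.914
aa         52       35      8.257
Sum = 27.03
df = 2. Since 27.03 > 7.378, we reject H₀.

27.03; reject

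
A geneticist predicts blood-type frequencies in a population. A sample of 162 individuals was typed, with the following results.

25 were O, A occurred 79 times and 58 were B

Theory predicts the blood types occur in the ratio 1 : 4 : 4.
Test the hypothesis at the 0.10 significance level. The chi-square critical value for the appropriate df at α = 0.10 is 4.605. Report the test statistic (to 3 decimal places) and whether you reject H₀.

6.125; reject

Ratio total = 9. Expected counts: 162×1/9 = 18, 162×4/9 = 72, 162×4/9 = 72.
χ² = (25−18)²/18 + (79−72)²/72 + (58−72)²/72
   = 2.7222 + 0.6806 + 2.7222
Sum = 6.125
df = 2. Since 6.125 > 4.605, we reject H₀.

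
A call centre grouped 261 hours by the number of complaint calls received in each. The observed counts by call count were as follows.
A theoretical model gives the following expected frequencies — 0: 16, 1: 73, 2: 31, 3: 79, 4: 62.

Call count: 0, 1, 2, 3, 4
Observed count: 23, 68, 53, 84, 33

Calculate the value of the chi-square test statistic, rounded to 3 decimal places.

32.899

0: (23 − 16)²/16 = 49/16 = 3.0625
1: (68 − 73)²/73 = 25/73 = 0.3425
2: (53 − 31)²/31 = 484/31 = 15.6129
3: (84 − 79)²/79 = 25/79 = 0.3165
4: (33 − 62)²/62 = 841/62 = 13.5645
Sum = 32.899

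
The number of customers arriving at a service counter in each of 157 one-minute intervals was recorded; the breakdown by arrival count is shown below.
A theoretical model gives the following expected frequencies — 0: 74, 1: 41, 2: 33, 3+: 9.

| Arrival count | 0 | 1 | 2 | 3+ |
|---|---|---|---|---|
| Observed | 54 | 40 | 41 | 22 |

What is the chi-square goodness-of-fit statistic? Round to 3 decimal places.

χ² = (54−74)²/74 + (40−41)²/41 + (41−33)²/33 + (22−9)²/9
   = 5.4054 + 0.0244 + 1.9394 + 18.7778
Sum = 26.147

26.147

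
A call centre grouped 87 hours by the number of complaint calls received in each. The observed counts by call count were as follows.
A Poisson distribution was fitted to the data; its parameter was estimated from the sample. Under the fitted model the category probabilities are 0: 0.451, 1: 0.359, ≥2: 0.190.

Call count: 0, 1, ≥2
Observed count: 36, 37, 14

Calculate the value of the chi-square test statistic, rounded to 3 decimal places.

Expected counts E_i = n·p_i: 87×0.451 = 39.237, 87×0.359 = 31.233, 87×0.190 = 16.53.
cat         O        E   (O−E)²/E
0          36   39.237     0.2670
1          37   31.233     1.0648
≥2         14    16.53     0.3872
Sum = 1.719

1.719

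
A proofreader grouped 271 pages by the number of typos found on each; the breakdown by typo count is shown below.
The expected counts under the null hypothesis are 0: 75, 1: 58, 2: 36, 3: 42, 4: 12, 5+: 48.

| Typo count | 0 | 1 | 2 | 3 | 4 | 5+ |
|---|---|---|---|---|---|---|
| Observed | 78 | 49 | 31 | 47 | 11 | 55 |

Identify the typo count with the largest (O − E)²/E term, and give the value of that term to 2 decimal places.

1, 1.40

χ² = (78−75)²/75 + (49−58)²/58 + (31−36)²/36 + (47−42)²/42 + (11−12)²/12 + (55−48)²/48
   = 0.120 + 1.397 + 0.694 + 0.595 + 0.083 + 1.021
The largest term is for 1: 1.40.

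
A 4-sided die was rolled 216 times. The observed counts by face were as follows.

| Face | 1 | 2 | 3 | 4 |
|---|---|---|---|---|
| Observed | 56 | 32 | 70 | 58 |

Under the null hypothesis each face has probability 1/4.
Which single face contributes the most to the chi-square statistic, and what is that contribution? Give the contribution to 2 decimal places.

2, 8.96

Under H₀ each category has probability 1/4, so each expected count is 216/4 = 54.
cat         O        E   (O−E)²/E
1          56       54      0.074
2          32       54      8.963
3          70       54      4.741
4          58       54      0.296
The largest term is for 2: 8.96.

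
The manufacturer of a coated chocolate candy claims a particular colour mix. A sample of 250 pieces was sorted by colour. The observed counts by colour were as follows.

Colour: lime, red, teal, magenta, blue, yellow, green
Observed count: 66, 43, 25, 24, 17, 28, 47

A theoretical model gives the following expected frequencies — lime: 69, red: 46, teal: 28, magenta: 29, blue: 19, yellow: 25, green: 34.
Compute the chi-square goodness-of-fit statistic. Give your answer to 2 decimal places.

χ² = (66−69)²/69 + (43−46)²/46 + (25−28)²/28 + (24−29)²/29 + (17−19)²/19 + (28−25)²/25 + (47−34)²/34
   = 0.130 + 0.196 + 0.321 + 0.862 + 0.211 + 0.360 + 4.971
Sum = 7.05

7.05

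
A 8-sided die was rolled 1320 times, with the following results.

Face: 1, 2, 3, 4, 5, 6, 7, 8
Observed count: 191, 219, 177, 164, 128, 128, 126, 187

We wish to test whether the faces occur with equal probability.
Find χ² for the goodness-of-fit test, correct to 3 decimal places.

51.394

Under H₀ each category has probability 1/8, so each expected count is 1320/8 = 165.
cat         O        E   (O−E)²/E
1         191      165     4.0970
2         219      165    17.6727
3         177      165     0.8727
4         164      165     0.0061
5         128      165     8.2970
6         128      165     8.2970
7         126      165     9.2182
8         187      165     2.9333
Sum = 51.394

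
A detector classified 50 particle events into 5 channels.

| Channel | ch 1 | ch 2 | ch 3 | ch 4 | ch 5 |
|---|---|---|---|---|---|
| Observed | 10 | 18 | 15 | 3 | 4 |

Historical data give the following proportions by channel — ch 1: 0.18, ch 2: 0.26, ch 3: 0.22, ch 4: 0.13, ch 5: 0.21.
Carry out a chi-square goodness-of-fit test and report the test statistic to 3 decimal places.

9.397

Expected counts E_i = n·p_i: 50×0.18 = 9, 50×0.26 = 13, 50×0.22 = 11, 50×0.13 = 6.5, 50×0.21 = 10.5.
cat         O        E   (O−E)²/E
ch 1       10        9     0.1111
ch 2       18       13     1.9231
ch 3       15       11     1.4545
ch 4        3      6.5     1.8846
ch 5        4     10.5     4.0238
Sum = 9.397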